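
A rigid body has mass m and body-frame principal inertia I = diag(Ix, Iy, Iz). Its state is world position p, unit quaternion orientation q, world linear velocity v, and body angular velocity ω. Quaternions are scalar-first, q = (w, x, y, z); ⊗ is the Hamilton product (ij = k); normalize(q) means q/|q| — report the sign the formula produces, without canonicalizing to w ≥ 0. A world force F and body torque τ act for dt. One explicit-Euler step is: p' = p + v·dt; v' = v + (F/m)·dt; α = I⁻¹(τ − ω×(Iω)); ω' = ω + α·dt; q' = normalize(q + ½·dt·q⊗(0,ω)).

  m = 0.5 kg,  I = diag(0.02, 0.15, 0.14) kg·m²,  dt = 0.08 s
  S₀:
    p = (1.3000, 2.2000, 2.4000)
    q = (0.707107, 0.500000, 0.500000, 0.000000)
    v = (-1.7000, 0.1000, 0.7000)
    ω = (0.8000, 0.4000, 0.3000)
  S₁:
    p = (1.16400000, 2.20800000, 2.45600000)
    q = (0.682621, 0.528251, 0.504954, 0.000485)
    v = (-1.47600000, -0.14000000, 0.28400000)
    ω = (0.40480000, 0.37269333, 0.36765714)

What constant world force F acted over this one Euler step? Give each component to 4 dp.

F = (1.4000, -1.5000, -2.6000)

Δv = v₁−v₀ = (0.22400000, -0.24000000, -0.41600000)
applied force F = (1.4000, -1.5000, -2.6000)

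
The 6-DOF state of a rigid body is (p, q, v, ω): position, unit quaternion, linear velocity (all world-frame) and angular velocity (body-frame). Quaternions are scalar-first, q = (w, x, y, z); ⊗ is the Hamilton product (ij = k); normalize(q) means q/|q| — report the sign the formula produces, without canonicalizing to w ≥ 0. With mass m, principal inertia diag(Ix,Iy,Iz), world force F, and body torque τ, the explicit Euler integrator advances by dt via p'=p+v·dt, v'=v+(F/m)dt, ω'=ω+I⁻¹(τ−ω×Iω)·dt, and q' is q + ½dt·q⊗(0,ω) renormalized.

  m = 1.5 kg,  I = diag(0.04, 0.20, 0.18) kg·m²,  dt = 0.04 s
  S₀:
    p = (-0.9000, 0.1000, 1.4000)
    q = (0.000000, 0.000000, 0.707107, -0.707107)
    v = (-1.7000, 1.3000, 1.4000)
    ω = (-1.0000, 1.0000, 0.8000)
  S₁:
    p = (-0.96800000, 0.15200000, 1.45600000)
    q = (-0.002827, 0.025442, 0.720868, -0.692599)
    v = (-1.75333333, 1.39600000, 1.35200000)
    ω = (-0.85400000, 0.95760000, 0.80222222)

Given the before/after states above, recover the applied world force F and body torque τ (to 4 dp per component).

F = (-2.0000, 3.6000, -1.8000)
τ = (0.1300, -0.1000, -0.1500)

Δω = ω₁−ω₀ = (0.14600000, -0.04240000, 0.00222222)
precession coupling = (-0.0160, 0.1120, -0.1600)
applied torque τ = (0.1300, -0.1000, -0.1500)
Δv = v₁−v₀ = (-0.05333333, 0.09600000, -0.04800000)
applied force F = (-2.0000, 3.6000, -1.8000)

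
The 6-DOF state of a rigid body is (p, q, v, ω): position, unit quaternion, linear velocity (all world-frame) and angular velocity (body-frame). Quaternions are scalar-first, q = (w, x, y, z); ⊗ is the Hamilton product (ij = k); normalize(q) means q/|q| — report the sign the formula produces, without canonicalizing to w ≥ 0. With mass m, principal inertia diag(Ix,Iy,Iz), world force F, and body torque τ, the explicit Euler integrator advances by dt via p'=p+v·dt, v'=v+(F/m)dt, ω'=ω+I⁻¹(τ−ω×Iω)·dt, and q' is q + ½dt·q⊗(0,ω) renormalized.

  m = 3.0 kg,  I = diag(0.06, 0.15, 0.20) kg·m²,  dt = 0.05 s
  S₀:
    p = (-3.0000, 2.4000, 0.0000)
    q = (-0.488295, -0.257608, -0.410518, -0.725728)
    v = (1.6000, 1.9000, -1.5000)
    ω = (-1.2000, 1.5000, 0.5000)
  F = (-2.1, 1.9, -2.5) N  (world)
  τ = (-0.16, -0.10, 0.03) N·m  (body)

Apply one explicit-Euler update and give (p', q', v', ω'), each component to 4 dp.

p' = (-2.9200, 2.4950, -0.0750)
q' = (-0.4710, -0.2206, -0.4033, -0.7529)
v' = (1.5650, 1.9317, -1.5417)
ω' = (-1.3646, 1.4387, 0.5480)

ω×(Iω) gyroscopic = (0.0375, 0.0840, -0.1620)
angular accel α = (-3.2917, -1.2267, 0.9600)
new body rate ω' = (-1.3646, 1.4387, 0.5480)
2q̇ = q⊗(0,ω) = (0.6695114, 1.4692870, 0.2672351, -1.1231811)
updated quaternion q' = (-0.4710, -0.2206, -0.4033, -0.7529)
new position p' = (-2.9200, 2.4950, -0.0750)
v' = v + a·dt = (1.5650, 1.9317, -1.5417)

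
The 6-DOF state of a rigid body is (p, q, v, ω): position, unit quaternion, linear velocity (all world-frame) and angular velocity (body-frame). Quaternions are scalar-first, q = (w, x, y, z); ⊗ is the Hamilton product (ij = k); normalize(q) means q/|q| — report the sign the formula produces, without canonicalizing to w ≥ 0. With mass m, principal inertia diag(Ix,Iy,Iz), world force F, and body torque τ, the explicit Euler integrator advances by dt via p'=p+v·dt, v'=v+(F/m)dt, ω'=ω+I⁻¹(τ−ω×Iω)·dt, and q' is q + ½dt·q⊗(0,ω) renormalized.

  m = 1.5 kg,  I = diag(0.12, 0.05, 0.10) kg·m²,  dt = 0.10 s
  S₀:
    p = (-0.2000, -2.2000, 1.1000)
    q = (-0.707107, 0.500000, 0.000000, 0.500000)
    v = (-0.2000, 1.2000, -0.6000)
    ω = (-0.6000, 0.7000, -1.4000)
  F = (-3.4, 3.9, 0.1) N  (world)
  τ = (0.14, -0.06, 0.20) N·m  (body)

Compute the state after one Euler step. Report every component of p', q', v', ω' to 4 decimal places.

p' = (-0.2200, -2.0800, 1.0400)
q' = (-0.6548, 0.5020, -0.0047, 0.5650)
v' = (-0.4267, 1.4600, -0.5933)
ω' = (-0.4425, 0.5464, -1.2294)

new position p' = (-0.2200, -2.0800, 1.0400)
v' = v + a·dt = (-0.4267, 1.4600, -0.5933)
α = I⁻¹(τ − ω×Iω) = (1.5750, -1.5360, 1.7060)
new body rate ω' = (-0.4425, 0.5464, -1.2294)
2q̇ = q⊗(0,ω) = (1.0000000, 0.0742642, -0.0949749, 1.3399498)
updated quaternion q' = (-0.6548, 0.5020, -0.0047, 0.5650)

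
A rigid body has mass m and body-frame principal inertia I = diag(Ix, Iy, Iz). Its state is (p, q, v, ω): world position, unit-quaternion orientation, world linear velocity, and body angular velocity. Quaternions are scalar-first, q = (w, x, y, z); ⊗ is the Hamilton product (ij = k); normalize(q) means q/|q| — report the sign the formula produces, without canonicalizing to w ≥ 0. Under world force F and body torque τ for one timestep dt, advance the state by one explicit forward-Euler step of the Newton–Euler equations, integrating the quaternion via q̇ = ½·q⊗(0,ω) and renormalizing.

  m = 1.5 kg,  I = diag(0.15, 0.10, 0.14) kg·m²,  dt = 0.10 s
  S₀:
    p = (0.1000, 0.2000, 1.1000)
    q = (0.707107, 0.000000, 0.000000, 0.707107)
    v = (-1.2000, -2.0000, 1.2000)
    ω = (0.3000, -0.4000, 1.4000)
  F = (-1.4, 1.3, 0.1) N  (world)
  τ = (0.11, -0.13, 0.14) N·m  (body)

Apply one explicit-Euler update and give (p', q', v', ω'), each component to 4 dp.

p + v·dt = (-0.0200, 0.0000, 1.2200)
new velocity v' = (-1.2933, -1.9133, 1.2067)
ω×(Iω) gyroscopic = (-0.0224, 0.0042, 0.0060)
α = I⁻¹(τ − ω×Iω) = (0.8827, -1.3420, 0.9571)
ω + α·dt = (0.3883, -0.5342, 1.4957)
2q̇ = q⊗(0,ω) = (-0.9899498, 0.4949749, -0.0707107, 0.9899498)
q + ½dt·q⊗(0,ω), renormalized = (0.6558, 0.0247, -0.0035, 0.7545)

p' = (-0.0200, 0.0000, 1.2200)
q' = (0.6558, 0.0247, -0.0035, 0.7545)
v' = (-1.2933, -1.9133, 1.2067)
ω' = (0.3883, -0.5342, 1.4957)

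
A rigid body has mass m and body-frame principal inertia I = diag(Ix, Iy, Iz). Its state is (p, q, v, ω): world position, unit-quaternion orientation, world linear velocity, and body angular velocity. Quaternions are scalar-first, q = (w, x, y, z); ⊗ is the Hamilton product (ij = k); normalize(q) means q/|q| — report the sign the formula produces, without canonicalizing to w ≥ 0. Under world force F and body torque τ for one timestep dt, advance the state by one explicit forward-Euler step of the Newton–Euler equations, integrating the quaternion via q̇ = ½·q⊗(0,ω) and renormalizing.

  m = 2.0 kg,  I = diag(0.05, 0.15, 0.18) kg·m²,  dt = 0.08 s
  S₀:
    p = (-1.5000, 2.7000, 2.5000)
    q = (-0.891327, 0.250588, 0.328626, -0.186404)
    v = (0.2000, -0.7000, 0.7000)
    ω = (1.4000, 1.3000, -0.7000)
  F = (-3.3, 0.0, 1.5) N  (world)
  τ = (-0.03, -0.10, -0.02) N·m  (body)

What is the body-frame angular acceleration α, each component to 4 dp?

precession coupling ω×(Iω) = (-0.0273, 0.1274, 0.1820)
(τ − ω×Iω)/I = (-0.0540, -1.5160, -1.1222)

α = (-0.0540, -1.5160, -1.1222)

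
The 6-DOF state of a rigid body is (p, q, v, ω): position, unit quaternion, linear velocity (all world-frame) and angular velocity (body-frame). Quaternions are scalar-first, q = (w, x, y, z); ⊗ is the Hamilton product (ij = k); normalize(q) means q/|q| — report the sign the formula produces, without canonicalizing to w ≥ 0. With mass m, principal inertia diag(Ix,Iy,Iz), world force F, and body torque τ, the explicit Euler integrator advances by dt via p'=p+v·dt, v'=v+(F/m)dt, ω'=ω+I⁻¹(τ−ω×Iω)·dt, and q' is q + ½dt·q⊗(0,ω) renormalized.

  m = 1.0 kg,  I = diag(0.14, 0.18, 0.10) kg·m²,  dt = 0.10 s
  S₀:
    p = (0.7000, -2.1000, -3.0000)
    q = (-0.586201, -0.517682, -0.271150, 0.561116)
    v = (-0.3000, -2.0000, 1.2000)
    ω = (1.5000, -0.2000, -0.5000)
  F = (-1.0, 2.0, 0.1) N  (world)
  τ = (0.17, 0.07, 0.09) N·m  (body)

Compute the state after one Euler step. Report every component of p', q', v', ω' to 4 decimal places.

a = F/m = (-1.0000, 2.0000, 0.1000)
p' = p + v·dt = (0.6700, -2.3000, -2.8800)
v' = v + a·dt = (-0.4000, -1.8000, 1.2100)
angular accel α = (1.2714, 0.5556, 1.0200)
new body rate ω' = (1.6271, -0.1444, -0.3980)
2q̇ = q⊗(0,ω) = (1.0028510, -0.6315033, 0.7000732, 0.8033619)
q + ½dt·q⊗(0,ω), renormalized = (-0.5344, -0.5475, -0.2354, 0.5994)

p' = (0.6700, -2.3000, -2.8800)
q' = (-0.5344, -0.5475, -0.2354, 0.5994)
v' = (-0.4000, -1.8000, 1.2100)
ω' = (1.6271, -0.1444, -0.3980)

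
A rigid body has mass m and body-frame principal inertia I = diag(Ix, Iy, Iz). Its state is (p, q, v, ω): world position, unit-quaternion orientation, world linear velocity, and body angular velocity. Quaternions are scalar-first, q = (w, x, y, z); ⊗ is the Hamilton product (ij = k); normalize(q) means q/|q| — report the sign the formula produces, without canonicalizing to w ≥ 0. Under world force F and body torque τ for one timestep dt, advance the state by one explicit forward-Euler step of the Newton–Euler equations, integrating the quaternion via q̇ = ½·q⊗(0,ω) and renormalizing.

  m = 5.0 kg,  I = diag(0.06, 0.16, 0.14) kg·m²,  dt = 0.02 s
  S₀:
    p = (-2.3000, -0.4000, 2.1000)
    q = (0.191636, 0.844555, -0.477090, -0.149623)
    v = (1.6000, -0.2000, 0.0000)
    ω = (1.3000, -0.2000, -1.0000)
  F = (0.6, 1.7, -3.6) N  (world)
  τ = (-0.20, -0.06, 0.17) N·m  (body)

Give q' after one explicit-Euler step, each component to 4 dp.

Hamilton product q⊗(0,ω) = (-1.3429625, 0.6962922, 0.6117179, 0.2596700)
q + ½dt·q⊗(0,ω), renormalized = (0.1782, 0.8514, -0.4709, -0.1470)

q' = (0.1782, 0.8514, -0.4709, -0.1470)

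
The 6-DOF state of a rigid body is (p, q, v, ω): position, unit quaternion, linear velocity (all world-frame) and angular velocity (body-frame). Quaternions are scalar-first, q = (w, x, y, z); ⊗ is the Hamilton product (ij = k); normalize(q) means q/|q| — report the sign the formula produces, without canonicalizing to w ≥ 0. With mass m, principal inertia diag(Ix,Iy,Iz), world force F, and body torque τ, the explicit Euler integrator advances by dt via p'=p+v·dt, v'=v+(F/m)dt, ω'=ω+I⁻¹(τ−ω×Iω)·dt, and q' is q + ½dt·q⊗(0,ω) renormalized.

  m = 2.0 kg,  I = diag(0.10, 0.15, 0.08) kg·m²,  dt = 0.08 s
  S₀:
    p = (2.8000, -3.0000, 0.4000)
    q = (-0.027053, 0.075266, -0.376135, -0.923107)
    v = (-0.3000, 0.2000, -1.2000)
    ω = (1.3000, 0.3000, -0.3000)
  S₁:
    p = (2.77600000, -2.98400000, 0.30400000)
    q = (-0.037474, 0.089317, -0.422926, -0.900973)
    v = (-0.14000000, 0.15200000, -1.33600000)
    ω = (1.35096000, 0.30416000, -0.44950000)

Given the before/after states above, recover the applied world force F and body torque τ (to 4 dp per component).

F = (4.0000, -1.2000, -3.4000)
τ = (0.0700, 0.0000, -0.1300)

Δv = v₁−v₀ = (0.16000000, -0.04800000, -0.13600000)
F = m·Δv/dt = (4.0000, -1.2000, -3.4000)
ω₁ − ω₀ = (0.05096000, 0.00416000, -0.14950000)
applied torque τ = (0.0700, 0.0000, -0.1300)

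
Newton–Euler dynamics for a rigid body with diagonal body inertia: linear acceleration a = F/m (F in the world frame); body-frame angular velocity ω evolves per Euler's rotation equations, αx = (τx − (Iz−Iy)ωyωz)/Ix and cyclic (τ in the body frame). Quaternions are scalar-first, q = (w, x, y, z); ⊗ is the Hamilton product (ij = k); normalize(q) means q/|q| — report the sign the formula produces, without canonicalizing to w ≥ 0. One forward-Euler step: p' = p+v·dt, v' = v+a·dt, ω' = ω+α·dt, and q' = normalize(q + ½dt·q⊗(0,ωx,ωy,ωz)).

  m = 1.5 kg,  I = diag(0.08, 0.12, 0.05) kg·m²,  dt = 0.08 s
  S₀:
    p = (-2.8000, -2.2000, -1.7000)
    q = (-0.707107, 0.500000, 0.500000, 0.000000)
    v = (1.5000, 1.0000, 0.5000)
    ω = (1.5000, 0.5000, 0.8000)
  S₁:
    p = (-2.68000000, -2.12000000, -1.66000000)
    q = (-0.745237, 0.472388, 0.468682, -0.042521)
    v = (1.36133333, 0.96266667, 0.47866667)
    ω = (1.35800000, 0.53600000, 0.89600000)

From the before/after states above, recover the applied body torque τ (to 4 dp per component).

Δω = ω₁−ω₀ = (-0.14200000, 0.03600000, 0.09600000)
ω₀×(Iω₀) = (-0.0280, 0.0360, 0.0300)
applied torque τ = (-0.1700, 0.0900, 0.0900)

τ = (-0.1700, 0.0900, 0.0900)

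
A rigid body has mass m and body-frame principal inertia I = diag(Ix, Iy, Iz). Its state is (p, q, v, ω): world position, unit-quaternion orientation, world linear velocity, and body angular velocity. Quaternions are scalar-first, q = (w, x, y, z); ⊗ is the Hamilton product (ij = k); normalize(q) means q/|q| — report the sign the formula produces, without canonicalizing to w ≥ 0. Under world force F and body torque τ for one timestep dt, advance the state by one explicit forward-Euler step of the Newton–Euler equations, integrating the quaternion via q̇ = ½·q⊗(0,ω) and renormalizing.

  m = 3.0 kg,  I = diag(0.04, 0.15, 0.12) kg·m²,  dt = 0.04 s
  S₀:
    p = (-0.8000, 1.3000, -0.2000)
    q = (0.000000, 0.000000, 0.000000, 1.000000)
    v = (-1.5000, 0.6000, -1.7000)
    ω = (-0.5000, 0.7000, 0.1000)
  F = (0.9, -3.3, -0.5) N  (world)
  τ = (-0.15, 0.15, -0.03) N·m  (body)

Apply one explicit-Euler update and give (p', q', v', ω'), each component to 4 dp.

p' = (-0.8600, 1.3240, -0.2680)
q' = (-0.0020, -0.0140, -0.0100, 0.9999)
v' = (-1.4880, 0.5560, -1.7067)
ω' = (-0.6479, 0.7389, 0.1028)

gyro term ω×Iω = (-0.0021, 0.0040, -0.0385)
(τ − ω×Iω)/I = (-3.6975, 0.9733, 0.0708)
ω + α·dt = (-0.6479, 0.7389, 0.1028)
q⊗(0,ω) = (-0.1000000, -0.7000000, -0.5000000, 0.0000000)
updated quaternion q' = (-0.0020, -0.0140, -0.0100, 0.9999)
linear accel F/m = (0.3000, -1.1000, -0.1667)
new position p' = (-0.8600, 1.3240, -0.2680)
v' = v + a·dt = (-1.4880, 0.5560, -1.7067)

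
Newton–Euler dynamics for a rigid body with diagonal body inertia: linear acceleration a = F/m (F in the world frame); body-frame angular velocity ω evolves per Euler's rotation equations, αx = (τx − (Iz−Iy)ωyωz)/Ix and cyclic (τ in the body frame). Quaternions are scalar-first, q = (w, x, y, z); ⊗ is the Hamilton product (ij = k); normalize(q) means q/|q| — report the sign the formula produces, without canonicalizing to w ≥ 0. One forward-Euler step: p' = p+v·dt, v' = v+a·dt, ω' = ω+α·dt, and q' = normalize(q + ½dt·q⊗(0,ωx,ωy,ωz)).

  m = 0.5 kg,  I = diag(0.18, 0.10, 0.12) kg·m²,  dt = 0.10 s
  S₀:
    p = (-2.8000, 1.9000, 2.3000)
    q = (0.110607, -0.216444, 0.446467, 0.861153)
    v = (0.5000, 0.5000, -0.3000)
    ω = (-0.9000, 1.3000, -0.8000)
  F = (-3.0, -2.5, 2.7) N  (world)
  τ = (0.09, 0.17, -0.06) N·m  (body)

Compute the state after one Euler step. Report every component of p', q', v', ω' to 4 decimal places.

p' = (-2.7500, 1.9500, 2.2700)
q' = (0.1059, -0.2941, 0.4047, 0.8594)
v' = (-0.1000, 0.0000, 0.2400)
ω' = (-0.8384, 1.4268, -0.9280)

p + v·dt = (-2.7500, 1.9500, 2.2700)
v + (F/m)dt = (-0.1000, 0.0000, 0.2400)
ω×(Iω) gyroscopic = (-0.0208, 0.0432, 0.0936)
(τ − ω×Iω)/I = (0.6156, 1.2680, -1.2800)
ω + α·dt = (-0.8384, 1.4268, -0.9280)
q⊗(0,ω) = (-0.0862843, -1.5762188, -0.8044038, 0.0319575)
q' = normalize(q + ½dt·q⊗(0,ω)) = (0.1059, -0.2941, 0.4047, 0.8594)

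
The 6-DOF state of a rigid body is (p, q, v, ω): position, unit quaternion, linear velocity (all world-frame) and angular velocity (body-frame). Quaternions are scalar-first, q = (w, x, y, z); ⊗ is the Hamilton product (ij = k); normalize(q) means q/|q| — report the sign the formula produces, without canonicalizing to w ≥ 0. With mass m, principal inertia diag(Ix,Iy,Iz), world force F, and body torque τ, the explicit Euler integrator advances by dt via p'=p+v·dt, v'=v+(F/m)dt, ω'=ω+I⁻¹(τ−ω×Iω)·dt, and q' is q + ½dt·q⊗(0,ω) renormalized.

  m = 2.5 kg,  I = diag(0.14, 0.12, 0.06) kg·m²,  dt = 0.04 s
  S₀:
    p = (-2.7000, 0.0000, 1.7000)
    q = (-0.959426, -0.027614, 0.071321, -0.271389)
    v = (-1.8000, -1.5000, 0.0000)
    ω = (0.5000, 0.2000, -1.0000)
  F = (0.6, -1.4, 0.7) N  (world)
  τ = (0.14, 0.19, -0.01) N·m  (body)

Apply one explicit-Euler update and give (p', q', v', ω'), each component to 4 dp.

p' = (-2.7720, -0.0600, 1.7000)
q' = (-0.9646, -0.0375, 0.0642, -0.2530)
v' = (-1.7904, -1.5224, 0.0112)
ω' = (0.5366, 0.2767, -1.0053)

p' = p + v·dt = (-2.7720, -0.0600, 1.7000)
v' = v + a·dt = (-1.7904, -1.5224, 0.0112)
ω×(Iω) gyroscopic = (0.0120, -0.0400, -0.0020)
α = I⁻¹(τ − ω×Iω) = (0.9143, 1.9167, -0.1333)
ω + α·dt = (0.5366, 0.2767, -1.0053)
q⊗(0,ω) = (-0.2718462, -0.4967562, -0.3551937, 0.9182427)
q + ½dt·q⊗(0,ω), renormalized = (-0.9646, -0.0375, 0.0642, -0.2530)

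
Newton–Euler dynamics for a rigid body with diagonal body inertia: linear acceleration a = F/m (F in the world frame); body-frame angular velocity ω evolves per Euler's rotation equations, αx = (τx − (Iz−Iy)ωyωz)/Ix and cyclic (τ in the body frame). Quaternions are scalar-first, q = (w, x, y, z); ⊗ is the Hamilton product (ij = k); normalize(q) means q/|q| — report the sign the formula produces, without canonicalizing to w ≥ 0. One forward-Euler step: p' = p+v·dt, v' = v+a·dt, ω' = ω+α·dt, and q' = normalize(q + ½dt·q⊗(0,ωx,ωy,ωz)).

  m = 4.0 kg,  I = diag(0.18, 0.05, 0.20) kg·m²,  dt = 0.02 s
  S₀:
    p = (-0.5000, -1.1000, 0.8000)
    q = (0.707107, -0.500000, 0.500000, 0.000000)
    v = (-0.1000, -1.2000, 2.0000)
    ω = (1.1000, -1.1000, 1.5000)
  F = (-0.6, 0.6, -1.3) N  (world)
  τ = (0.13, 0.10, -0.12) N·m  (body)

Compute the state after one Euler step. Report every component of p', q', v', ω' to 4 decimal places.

precession coupling ω×(Iω) = (-0.2475, -0.0330, 0.1573)
α = I⁻¹(τ − ω×Iω) = (2.0972, 2.6600, -1.3865)
ω' = ω + α·dt = (1.1419, -1.0468, 1.4723)
Hamilton product q⊗(0,ω) = (1.1000000, 1.5278177, -0.0278177, 1.0606605)
q + ½dt·q⊗(0,ω), renormalized = (0.7179, -0.4846, 0.4996, 0.0106)
a = (-0.1500, 0.1500, -0.3250)
p' = p + v·dt = (-0.5020, -1.1240, 0.8400)
new velocity v' = (-0.1030, -1.1970, 1.9935)

p' = (-0.5020, -1.1240, 0.8400)
q' = (0.7179, -0.4846, 0.4996, 0.0106)
v' = (-0.1030, -1.1970, 1.9935)
ω' = (1.1419, -1.0468, 1.4723)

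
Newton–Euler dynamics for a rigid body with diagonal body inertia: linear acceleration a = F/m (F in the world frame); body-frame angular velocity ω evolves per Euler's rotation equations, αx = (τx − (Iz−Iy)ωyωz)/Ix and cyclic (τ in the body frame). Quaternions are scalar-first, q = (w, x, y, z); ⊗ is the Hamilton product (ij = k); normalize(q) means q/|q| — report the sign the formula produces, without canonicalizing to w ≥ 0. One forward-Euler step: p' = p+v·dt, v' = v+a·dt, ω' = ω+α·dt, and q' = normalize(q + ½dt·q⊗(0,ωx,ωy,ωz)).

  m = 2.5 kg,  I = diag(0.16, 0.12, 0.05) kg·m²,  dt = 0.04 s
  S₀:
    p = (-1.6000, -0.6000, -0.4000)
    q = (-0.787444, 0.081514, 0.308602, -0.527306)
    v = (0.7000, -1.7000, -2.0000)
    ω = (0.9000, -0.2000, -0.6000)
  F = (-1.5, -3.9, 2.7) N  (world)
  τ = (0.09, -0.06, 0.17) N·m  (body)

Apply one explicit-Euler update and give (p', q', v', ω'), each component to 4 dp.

α = I⁻¹(τ − ω×Iω) = (0.6150, -0.0050, 3.2560)
new body rate ω' = (0.9246, -0.2002, -0.4698)
Hamilton product q⊗(0,ω) = (-0.3280258, -0.9993220, -0.2681782, 0.1784218)
updated quaternion q' = (-0.7938, 0.0615, 0.3032, -0.5236)
a = (-0.6000, -1.5600, 1.0800)
p + v·dt = (-1.5720, -0.6680, -0.4800)
v' = v + a·dt = (0.6760, -1.7624, -1.9568)

p' = (-1.5720, -0.6680, -0.4800)
q' = (-0.7938, 0.0615, 0.3032, -0.5236)
v' = (0.6760, -1.7624, -1.9568)
ω' = (0.9246, -0.2002, -0.4698)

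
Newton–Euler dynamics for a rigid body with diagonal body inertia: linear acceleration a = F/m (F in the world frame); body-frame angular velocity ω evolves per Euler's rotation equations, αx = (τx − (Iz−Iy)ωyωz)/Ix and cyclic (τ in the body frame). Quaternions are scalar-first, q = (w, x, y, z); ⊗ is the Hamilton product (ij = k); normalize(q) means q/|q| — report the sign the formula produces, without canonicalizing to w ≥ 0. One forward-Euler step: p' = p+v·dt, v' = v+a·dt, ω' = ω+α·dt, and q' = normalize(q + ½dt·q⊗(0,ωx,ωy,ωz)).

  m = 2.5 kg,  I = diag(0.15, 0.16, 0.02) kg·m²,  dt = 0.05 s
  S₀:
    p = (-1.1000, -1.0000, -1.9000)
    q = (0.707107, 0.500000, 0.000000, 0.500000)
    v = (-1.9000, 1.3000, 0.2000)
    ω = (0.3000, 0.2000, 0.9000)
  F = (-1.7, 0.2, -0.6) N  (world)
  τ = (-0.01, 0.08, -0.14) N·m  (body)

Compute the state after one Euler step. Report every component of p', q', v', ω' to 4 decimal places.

angular accel α = (0.1013, 0.2806, -7.0300)
new body rate ω' = (0.3051, 0.2140, 0.5485)
Hamilton product q⊗(0,ω) = (-0.6000000, 0.1121321, -0.1585786, 0.7363963)
q' = normalize(q + ½dt·q⊗(0,ω)) = (0.6919, 0.5027, -0.0040, 0.5183)
linear accel F/m = (-0.6800, 0.0800, -0.2400)
new position p' = (-1.1950, -0.9350, -1.8900)
new velocity v' = (-1.9340, 1.3040, 0.1880)

p' = (-1.1950, -0.9350, -1.8900)
q' = (0.6919, 0.5027, -0.0040, 0.5183)
v' = (-1.9340, 1.3040, 0.1880)
ω' = (0.3051, 0.2140, 0.5485)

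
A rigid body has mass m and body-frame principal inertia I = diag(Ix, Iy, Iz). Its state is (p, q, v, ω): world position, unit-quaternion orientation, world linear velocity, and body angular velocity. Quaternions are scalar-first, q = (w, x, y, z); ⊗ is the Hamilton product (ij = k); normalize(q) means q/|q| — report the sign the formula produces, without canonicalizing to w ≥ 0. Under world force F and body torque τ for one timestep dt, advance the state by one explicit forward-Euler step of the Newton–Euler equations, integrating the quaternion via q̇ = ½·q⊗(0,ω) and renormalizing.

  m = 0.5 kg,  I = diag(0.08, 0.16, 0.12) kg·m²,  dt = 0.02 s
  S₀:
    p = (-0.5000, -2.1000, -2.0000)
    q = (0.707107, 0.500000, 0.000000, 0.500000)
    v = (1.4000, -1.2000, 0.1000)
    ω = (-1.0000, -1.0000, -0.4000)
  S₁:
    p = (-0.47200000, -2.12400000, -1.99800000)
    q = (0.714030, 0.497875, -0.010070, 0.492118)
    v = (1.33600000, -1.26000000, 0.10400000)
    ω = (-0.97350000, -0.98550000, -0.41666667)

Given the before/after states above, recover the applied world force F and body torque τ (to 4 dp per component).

rate change Δω = (0.02650000, 0.01450000, -0.01666667)
ω₀×(Iω₀) = (-0.0160, -0.0160, 0.0800)
τ = I·(Δω/dt) + ω₀×(Iω₀) = (0.0900, 0.1000, -0.0200)
Δv = v₁−v₀ = (-0.06400000, -0.06000000, 0.00400000)
m·(v₁−v₀)/dt = (-1.6000, -1.5000, 0.1000)

F = (-1.6000, -1.5000, 0.1000)
τ = (0.0900, 0.1000, -0.0200)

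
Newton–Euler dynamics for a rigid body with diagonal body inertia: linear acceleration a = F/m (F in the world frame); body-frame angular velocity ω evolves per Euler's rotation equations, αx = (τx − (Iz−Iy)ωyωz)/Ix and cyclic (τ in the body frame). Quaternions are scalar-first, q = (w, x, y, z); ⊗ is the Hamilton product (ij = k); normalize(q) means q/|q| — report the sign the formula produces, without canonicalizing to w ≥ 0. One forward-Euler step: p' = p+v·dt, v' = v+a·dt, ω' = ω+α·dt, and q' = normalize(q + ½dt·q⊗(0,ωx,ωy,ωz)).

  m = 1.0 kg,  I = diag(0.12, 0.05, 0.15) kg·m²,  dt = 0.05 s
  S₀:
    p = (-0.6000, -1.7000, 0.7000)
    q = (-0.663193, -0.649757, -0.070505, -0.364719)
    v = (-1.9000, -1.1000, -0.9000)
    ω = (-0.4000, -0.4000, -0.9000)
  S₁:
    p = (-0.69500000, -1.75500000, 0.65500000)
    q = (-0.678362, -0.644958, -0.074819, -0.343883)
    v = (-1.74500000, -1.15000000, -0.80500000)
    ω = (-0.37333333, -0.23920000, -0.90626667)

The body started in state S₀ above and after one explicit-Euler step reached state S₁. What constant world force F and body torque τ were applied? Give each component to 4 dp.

velocity change Δv = (0.15500000, -0.05000000, 0.09500000)
F = m·Δv/dt = (3.1000, -1.0000, 1.9000)
rate change Δω = (0.02666667, 0.16080000, -0.00626667)
gyro term ω₀×Iω₀ = (0.0360, -0.0108, -0.0112)
applied torque τ = (0.1000, 0.1500, -0.0300)

F = (3.1000, -1.0000, 1.9000)
τ = (0.1000, 0.1500, -0.0300)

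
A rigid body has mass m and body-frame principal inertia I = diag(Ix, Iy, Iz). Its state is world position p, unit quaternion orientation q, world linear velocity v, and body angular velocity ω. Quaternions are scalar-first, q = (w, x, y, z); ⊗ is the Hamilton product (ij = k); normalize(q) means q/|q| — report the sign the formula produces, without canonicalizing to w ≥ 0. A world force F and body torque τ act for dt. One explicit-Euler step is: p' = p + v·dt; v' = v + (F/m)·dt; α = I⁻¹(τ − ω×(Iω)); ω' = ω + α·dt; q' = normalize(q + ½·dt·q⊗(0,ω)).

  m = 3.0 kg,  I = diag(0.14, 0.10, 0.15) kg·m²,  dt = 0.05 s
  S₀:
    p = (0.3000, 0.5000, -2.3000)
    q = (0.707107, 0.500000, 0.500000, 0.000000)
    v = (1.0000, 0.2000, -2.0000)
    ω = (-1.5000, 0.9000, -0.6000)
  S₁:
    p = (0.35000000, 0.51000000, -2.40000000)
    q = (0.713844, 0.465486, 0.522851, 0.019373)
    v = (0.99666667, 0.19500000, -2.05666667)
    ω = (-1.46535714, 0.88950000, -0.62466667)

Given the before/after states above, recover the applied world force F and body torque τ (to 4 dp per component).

F = (-0.2000, -0.3000, -3.4000)
τ = (0.0700, -0.0300, -0.0200)

Δω = ω₁−ω₀ = (0.03464286, -0.01050000, -0.02466667)
τ = I·(Δω/dt) + ω₀×(Iω₀) = (0.0700, -0.0300, -0.0200)
v₁ − v₀ = (-0.00333333, -0.00500000, -0.05666667)
applied force F = (-0.2000, -0.3000, -3.4000)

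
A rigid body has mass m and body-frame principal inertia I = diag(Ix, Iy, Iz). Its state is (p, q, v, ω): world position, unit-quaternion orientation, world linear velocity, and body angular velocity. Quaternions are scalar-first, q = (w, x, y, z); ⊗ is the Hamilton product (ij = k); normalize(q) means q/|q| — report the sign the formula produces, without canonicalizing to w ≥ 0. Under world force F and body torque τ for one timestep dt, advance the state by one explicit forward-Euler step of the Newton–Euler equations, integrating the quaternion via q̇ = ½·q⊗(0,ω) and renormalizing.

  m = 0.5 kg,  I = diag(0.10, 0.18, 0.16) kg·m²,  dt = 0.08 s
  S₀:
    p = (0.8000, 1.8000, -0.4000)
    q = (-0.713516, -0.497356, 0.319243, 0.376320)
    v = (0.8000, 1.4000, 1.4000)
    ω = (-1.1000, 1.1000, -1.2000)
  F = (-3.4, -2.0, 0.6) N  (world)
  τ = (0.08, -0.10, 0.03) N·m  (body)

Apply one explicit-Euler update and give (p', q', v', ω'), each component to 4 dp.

p' = (0.8640, 1.9120, -0.2880)
q' = (-0.7291, -0.4963, 0.2467, 0.4015)
v' = (0.2560, 1.0800, 1.4960)
ω' = (-1.0571, 1.0908, -1.1366)

angular accel α = (0.5360, -0.1156, 0.7925)
ω + α·dt = (-1.0571, 1.0908, -1.1366)
2q̇ = q⊗(0,ω) = (-0.4466749, -0.0121760, -1.7956468, 0.6602949)
updated quaternion q' = (-0.7291, -0.4963, 0.2467, 0.4015)
linear accel F/m = (-6.8000, -4.0000, 1.2000)
new position p' = (0.8640, 1.9120, -0.2880)
v' = v + a·dt = (0.2560, 1.0800, 1.4960)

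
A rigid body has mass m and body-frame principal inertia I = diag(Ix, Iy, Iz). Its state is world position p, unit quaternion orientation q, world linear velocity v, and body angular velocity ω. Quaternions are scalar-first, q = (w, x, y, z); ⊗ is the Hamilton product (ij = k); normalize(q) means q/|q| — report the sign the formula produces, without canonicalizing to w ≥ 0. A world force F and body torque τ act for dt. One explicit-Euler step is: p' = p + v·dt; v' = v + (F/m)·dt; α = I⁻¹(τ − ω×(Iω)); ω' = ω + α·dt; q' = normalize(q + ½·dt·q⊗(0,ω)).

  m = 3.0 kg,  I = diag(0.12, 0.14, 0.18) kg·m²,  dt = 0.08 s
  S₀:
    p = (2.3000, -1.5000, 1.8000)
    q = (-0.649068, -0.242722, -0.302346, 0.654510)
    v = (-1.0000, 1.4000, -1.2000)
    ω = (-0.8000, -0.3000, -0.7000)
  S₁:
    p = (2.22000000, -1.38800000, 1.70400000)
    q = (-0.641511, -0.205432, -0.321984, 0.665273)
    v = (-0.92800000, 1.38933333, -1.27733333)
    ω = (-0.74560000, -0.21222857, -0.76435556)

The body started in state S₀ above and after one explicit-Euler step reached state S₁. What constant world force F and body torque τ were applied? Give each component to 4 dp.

ω₁ − ω₀ = (0.05440000, 0.08777143, -0.06435556)
I·α + gyro = (0.0900, 0.1200, -0.1400)
Δv = v₁−v₀ = (0.07200000, -0.01066667, -0.07733333)
F = m·Δv/dt = (2.7000, -0.4000, -2.9000)

F = (2.7000, -0.4000, -2.9000)
τ = (0.0900, 0.1200, -0.1400)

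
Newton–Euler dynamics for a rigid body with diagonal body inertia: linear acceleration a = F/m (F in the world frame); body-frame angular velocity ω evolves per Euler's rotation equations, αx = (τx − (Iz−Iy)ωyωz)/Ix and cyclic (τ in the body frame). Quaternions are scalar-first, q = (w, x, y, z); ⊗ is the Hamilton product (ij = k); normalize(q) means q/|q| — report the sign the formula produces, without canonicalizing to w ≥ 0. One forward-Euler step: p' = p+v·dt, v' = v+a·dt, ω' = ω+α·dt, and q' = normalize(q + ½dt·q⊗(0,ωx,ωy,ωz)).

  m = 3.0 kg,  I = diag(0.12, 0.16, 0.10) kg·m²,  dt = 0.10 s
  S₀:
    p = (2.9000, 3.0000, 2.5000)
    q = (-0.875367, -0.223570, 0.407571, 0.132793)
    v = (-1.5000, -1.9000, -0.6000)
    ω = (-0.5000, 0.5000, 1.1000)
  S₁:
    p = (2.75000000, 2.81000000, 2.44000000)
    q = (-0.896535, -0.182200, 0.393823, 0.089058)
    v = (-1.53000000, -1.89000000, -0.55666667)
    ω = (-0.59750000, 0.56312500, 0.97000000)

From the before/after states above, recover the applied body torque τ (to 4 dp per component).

rate change Δω = (-0.09750000, 0.06312500, -0.13000000)
I·α + gyro = (-0.1500, 0.0900, -0.1400)

τ = (-0.1500, 0.0900, -0.1400)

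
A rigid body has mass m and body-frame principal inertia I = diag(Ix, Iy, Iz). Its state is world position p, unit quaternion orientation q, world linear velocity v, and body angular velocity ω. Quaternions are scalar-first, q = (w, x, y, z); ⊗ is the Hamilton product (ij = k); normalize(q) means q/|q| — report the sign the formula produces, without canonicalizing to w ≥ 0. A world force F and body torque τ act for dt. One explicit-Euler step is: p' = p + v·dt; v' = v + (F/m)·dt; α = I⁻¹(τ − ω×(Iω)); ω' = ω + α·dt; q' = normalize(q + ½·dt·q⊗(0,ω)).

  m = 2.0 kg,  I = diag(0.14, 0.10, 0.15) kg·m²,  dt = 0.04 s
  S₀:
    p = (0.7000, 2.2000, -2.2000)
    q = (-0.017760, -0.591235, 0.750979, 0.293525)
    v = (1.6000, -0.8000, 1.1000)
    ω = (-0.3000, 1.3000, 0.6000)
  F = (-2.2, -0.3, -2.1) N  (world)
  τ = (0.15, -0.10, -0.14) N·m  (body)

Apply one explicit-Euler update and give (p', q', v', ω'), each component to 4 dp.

p' = (0.7640, 2.1680, -2.1560)
q' = (-0.0443, -0.5895, 0.7555, 0.2823)
v' = (1.5560, -0.8060, 1.0580)
ω' = (-0.2683, 1.2593, 0.5585)

linear accel F/m = (-1.1000, -0.1500, -1.0500)
p' = p + v·dt = (0.7640, 2.1680, -2.1560)
v + (F/m)dt = (1.5560, -0.8060, 1.0580)
ω×(Iω) gyroscopic = (0.0390, 0.0018, 0.0156)
α = I⁻¹(τ − ω×Iω) = (0.7929, -1.0180, -1.0373)
ω + α·dt = (-0.2683, 1.2593, 0.5585)
q⊗(0,ω) = (-1.3297582, 0.0743329, 0.2435955, -0.5539678)
updated quaternion q' = (-0.0443, -0.5895, 0.7555, 0.2823)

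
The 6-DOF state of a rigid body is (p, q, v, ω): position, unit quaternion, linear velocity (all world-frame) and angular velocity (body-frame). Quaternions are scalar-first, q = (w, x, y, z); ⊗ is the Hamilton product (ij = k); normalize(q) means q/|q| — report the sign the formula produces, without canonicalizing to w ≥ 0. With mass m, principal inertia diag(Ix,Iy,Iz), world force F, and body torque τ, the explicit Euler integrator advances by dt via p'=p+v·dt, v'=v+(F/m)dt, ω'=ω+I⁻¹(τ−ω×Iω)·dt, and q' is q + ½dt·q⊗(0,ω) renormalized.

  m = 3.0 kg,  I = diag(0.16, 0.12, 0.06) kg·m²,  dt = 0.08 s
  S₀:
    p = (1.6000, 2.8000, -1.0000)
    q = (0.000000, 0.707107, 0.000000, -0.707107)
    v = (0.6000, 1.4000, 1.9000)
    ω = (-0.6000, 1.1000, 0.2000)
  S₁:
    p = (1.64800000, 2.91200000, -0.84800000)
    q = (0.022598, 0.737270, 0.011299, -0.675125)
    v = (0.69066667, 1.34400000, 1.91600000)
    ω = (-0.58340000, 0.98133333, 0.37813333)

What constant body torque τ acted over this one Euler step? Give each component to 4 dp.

τ = (0.0200, -0.1900, 0.1600)

Δω = ω₁−ω₀ = (0.01660000, -0.11866667, 0.17813333)
ω₀×(Iω₀) = (-0.0132, -0.0120, 0.0264)
τ = I·(Δω/dt) + ω₀×(Iω₀) = (0.0200, -0.1900, 0.1600)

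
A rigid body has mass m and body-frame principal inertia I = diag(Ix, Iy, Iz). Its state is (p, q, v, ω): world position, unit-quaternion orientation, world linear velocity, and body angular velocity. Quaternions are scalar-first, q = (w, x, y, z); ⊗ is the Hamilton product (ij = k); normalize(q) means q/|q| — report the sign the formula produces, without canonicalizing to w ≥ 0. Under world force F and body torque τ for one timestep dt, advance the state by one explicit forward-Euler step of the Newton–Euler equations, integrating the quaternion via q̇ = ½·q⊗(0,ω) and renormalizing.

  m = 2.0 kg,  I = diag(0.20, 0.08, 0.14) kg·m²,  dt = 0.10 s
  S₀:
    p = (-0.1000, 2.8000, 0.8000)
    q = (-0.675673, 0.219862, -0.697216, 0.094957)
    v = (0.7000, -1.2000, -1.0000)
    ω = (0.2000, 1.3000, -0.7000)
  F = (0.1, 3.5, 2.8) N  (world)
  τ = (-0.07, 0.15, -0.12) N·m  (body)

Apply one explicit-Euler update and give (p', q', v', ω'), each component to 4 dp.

p + v·dt = (-0.0300, 2.6800, 0.7000)
new velocity v' = (0.7050, -1.0250, -0.8600)
angular accel α = (-0.0770, 1.9800, -0.6343)
new body rate ω' = (0.1923, 1.4980, -0.7634)
q⊗(0,ω) = (0.9288783, 0.2294725, -0.7054801, 0.8982349)
q' = normalize(q + ½dt·q⊗(0,ω)) = (-0.6275, 0.2307, -0.7305, 0.1395)

p' = (-0.0300, 2.6800, 0.7000)
q' = (-0.6275, 0.2307, -0.7305, 0.1395)
v' = (0.7050, -1.0250, -0.8600)
ω' = (0.1923, 1.4980, -0.7634)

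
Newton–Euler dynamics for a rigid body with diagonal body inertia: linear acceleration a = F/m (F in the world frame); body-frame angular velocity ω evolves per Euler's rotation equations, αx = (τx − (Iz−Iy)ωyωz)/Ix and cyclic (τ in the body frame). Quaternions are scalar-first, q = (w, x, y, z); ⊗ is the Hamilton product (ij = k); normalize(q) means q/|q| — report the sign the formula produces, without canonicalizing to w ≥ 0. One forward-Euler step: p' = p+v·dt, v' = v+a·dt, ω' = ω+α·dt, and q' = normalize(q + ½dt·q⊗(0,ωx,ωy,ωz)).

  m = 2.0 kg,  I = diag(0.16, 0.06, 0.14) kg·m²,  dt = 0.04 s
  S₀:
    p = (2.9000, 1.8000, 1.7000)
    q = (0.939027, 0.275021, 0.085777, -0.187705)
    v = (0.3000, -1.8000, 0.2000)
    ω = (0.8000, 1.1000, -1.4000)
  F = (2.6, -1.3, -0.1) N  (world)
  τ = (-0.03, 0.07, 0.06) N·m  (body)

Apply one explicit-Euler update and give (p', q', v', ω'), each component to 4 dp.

linear accel F/m = (1.3000, -0.6500, -0.0500)
new position p' = (2.9120, 1.7280, 1.7080)
new velocity v' = (0.3520, -1.8260, 0.1980)
(τ − ω×Iω)/I = (0.5825, 1.5400, 1.0571)
ω' = ω + α·dt = (0.8233, 1.1616, -1.3577)
2q̇ = q⊗(0,ω) = (-0.5771585, 0.8376093, 1.2677951, -1.0807363)
q + ½dt·q⊗(0,ω), renormalized = (0.9268, 0.2916, 0.1110, -0.2092)

p' = (2.9120, 1.7280, 1.7080)
q' = (0.9268, 0.2916, 0.1110, -0.2092)
v' = (0.3520, -1.8260, 0.1980)
ω' = (0.8233, 1.1616, -1.3577)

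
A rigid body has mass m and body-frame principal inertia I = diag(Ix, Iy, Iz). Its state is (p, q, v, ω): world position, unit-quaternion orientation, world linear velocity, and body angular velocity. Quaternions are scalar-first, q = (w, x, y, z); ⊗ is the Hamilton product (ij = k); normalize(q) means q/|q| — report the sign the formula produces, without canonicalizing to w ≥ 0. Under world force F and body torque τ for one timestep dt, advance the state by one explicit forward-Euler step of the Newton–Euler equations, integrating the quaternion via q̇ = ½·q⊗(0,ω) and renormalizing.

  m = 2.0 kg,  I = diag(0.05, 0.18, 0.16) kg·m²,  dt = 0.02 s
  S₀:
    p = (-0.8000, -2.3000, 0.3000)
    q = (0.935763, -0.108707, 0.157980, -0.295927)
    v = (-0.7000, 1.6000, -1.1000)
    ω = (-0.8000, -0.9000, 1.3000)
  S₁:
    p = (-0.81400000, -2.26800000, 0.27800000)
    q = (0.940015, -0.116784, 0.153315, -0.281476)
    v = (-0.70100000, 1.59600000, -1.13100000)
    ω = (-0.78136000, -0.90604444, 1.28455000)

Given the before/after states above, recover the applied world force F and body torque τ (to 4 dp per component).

v₁ − v₀ = (-0.00100000, -0.00400000, -0.03100000)
applied force F = (-0.1000, -0.4000, -3.1000)
rate change Δω = (0.01864000, -0.00604444, -0.01545000)
ω₀×(Iω₀) = (0.0234, 0.1144, 0.0936)
I·α + gyro = (0.0700, 0.0600, -0.0300)

F = (-0.1000, -0.4000, -3.1000)
τ = (0.0700, 0.0600, -0.0300)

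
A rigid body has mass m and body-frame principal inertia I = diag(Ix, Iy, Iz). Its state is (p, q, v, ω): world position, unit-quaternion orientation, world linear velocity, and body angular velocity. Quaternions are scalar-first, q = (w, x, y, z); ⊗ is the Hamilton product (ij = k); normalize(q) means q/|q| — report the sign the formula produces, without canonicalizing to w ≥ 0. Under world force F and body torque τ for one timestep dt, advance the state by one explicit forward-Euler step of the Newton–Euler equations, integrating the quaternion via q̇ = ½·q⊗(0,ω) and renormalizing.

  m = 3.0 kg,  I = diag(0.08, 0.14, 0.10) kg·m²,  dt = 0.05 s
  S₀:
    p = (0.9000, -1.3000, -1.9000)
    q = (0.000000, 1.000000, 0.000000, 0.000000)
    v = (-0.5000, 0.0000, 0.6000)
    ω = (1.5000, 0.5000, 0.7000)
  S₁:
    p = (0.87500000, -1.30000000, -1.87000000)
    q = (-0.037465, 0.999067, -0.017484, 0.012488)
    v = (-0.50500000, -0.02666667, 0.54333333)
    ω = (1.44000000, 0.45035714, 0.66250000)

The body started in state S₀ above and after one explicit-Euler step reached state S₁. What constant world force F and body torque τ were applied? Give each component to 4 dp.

F = (-0.3000, -1.6000, -3.4000)
τ = (-0.1100, -0.1600, -0.0300)

Δv = v₁−v₀ = (-0.00500000, -0.02666667, -0.05666667)
F = m·Δv/dt = (-0.3000, -1.6000, -3.4000)
Δω = ω₁−ω₀ = (-0.06000000, -0.04964286, -0.03750000)
gyro term ω₀×Iω₀ = (-0.0140, -0.0210, 0.0450)
applied torque τ = (-0.1100, -0.1600, -0.0300)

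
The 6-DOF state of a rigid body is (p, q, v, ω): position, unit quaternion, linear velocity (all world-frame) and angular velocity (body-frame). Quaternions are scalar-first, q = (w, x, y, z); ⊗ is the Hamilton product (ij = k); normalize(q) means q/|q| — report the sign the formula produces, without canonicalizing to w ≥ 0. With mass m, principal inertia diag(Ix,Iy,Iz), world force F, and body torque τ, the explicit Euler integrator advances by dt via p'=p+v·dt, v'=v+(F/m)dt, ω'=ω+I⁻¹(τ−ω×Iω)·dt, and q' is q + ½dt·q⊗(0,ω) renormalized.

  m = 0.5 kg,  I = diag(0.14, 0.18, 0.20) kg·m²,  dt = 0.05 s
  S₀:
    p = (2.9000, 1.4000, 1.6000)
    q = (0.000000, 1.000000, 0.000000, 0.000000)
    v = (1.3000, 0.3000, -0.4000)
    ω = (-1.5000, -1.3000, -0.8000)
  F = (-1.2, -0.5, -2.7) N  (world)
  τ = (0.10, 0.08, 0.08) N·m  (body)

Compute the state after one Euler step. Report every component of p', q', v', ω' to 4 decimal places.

p' = (2.9650, 1.4150, 1.5800)
q' = (0.0374, 0.9986, 0.0200, -0.0325)
v' = (1.1800, 0.2500, -0.6700)
ω' = (-1.4717, -1.2578, -0.7995)

(τ − ω×Iω)/I = (0.5657, 0.8444, 0.0100)
new body rate ω' = (-1.4717, -1.2578, -0.7995)
q⊗(0,ω) = (1.5000000, 0.0000000, 0.8000000, -1.3000000)
updated quaternion q' = (0.0374, 0.9986, 0.0200, -0.0325)
a = F/m = (-2.4000, -1.0000, -5.4000)
new position p' = (2.9650, 1.4150, 1.5800)
v + (F/m)dt = (1.1800, 0.2500, -0.6700)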